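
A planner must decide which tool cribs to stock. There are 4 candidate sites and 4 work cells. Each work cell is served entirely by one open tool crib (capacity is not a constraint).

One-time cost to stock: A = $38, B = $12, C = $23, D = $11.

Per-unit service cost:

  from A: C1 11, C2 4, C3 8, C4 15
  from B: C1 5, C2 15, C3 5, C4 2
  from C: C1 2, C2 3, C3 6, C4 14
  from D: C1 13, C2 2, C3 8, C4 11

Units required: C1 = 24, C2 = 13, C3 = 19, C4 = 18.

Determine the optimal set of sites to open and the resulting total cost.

Open B, C and D; minimum total cost 251.

For any fixed open set, each work cell goes to its cheapest open site; total = fixed + service.
{B, C, D}: C1→C 2·24=48, C2→D 2·13=26, C3→B 5·19=95, C4→B 2·18=36. Service 205; fixed 46; total 251.
{B, C}: service 218 + fixed 35 = 253
{A, B, C, D}: C1→C 2·24=48, C2→D 2·13=26, C3→B 5·19=95, C4→B 2·18=36. Service 205; fixed 84; total 289.
{D}: service 688 + fixed 11 = 699
No other subset beats 251.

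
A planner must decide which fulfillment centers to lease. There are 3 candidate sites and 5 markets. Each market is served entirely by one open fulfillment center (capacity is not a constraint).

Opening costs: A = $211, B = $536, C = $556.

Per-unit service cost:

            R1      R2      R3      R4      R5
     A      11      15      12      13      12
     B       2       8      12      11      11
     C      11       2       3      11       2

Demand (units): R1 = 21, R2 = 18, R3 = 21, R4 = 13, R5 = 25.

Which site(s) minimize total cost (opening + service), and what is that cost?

For any fixed open set, each market goes to its cheapest open site; total = fixed + service.
{C}: R1→C 11·21=231, R2→C 2·18=36, R3→C 3·21=63, R4→C 11·13=143, R5→C 2·25=50. Service 523; fixed 556; total 1079.
{A, C}: service 523 + fixed 767 = 1290
{B}: R1→B 2·21=42, R2→B 8·18=144, R3→B 12·21=252, R4→B 11·13=143, R5→B 11·25=275. Service 856; fixed 536; total 1392.
{A, B, C}: R1→B 2·21=42, R2→C 2·18=36, R3→C 3·21=63, R4→B 11·13=143, R5→C 2·25=50. Service 334; fixed 1303; total 1637.
No other subset beats 1079.

Open C only; minimum total cost 1079.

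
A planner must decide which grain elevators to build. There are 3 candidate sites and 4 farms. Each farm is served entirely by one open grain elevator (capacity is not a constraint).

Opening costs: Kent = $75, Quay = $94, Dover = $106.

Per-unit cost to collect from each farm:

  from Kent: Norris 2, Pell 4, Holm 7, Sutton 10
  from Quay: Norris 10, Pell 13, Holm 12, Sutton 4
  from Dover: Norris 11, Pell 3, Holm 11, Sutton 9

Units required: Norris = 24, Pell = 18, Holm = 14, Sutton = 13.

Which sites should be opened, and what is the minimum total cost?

For any fixed open set, each farm goes to its cheapest open site; total = fixed + service.
{Kent}: Norris→Kent 2·24=48, Pell→Kent 4·18=72, Holm→Kent 7·14=98, Sutton→Kent 10·13=130. Service 348; fixed 75; total 423.
{Kent, Quay}: service 270 + fixed 169 = 439
{Kent, Dover}: Norris→Kent 2·24=48, Pell→Dover 3·18=54, Holm→Kent 7·14=98, Sutton→Dover 9·13=117. Service 317; fixed 181; total 498.
{Kent, Quay, Dover}: Norris→Kent 2·24=48, Pell→Dover 3·18=54, Holm→Kent 7·14=98, Sutton→Quay 4·13=52. Service 252; fixed 275; total 527.
(All 7 nonempty subsets were checked; Kent only is lowest.)

Open Kent only; minimum total cost 423.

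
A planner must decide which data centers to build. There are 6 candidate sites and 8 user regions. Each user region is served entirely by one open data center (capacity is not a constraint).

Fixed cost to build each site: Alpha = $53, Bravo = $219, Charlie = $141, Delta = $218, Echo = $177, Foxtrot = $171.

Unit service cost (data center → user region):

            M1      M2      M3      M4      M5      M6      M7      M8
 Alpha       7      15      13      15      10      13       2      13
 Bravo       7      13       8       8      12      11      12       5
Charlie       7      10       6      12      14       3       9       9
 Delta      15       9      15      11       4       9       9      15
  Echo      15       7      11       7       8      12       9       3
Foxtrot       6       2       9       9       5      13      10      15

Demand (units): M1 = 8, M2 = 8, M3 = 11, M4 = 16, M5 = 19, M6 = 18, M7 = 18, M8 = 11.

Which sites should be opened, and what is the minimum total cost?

Open Alpha, Charlie and Foxtrot; minimum total cost 923.

For any fixed open set, each user region goes to its cheapest open site; total = fixed + service.
{Alpha, Charlie, Foxtrot}: M1→Foxtrot 6·8=48, M2→Foxtrot 2·8=16, M3→Charlie 6·11=66, M4→Foxtrot 9·16=144, M5→Foxtrot 5·19=95, M6→Charlie 3·18=54, M7→Alpha 2·18=36, M8→Charlie 9·11=99. Service 558; fixed 365; total 923.
{Alpha, Charlie, Echo}: service 565 + fixed 371 = 936
{Alpha, Charlie}: service 773 + fixed 194 = 967
{Alpha, Bravo, Charlie, Delta, Echo, Foxtrot}: service 441 + fixed 979 = 1420
No other subset beats 923.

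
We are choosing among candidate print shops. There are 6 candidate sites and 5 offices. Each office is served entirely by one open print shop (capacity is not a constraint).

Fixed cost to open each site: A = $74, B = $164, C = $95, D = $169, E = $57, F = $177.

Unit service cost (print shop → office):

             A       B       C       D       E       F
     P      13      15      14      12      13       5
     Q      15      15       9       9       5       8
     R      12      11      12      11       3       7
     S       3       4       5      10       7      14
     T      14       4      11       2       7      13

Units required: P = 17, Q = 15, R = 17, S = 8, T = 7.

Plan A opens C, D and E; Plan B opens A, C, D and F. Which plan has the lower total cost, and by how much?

Plan A is cheaper by 172.

Plan A: {C, D, E}: P→D 12·17=204, Q→E 5·15=75, R→E 3·17=51, S→C 5·8=40, T→D 2·7=14. Service 384; fixed 321; total 705.
Plan B: {A, C, D, F}: P→F 5·17=85, Q→F 8·15=120, R→F 7·17=119, S→A 3·8=24, T→D 2·7=14. Service 362; fixed 515; total 877.
Difference: |705 − 877| = 172.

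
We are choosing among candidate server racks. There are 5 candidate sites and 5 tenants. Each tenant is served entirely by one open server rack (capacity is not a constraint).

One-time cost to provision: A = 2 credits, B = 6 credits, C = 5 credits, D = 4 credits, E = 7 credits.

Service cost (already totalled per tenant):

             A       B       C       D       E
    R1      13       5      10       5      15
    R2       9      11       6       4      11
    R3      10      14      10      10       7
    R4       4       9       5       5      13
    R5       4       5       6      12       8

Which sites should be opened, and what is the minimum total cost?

For any fixed open set, each tenant goes to its cheapest open site; total = fixed + service.
{A, D}: R1→D 5, R2→D 4, R3→A 10, R4→A 4, R5→A 4. Service 27; fixed 6; total 33.
{A, D, E}: R1→D 5, R2→D 4, R3→E 7, R4→A 4, R5→A 4. Service 24; fixed 13; total 37.
{A, C, D}: service 27 + fixed 11 = 38
{A, B, C, D, E}: R1→B 5, R2→D 4, R3→E 7, R4→A 4, R5→A 4. Service 24; fixed 24; total 48.
No other subset beats 33.

Open A and D; minimum total cost 33.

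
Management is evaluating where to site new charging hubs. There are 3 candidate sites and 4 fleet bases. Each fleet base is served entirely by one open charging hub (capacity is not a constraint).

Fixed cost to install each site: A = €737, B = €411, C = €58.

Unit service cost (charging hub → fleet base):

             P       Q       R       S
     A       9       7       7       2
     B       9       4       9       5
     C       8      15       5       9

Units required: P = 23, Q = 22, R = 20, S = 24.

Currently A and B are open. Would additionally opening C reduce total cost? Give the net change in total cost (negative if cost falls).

Yes — net change −5 (cost falls by 5).

Current service cost with {A, B}: 483.
Adding C: each fleet base re-picks its cheapest; new service cost 420, saving 63.
Extra fixed cost: 58. Net change = 58 − 63 = -5.
(Totals: 1631 → 1626.)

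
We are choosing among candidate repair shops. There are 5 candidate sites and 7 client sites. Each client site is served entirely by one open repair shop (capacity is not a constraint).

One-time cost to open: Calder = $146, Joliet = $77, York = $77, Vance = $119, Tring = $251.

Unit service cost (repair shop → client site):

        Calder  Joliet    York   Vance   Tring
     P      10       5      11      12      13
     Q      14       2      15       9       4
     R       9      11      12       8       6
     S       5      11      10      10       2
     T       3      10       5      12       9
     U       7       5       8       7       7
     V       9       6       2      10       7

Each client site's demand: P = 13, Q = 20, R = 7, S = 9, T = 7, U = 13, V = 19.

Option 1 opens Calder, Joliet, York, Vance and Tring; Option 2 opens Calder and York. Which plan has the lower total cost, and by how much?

Option 2 is cheaper by 68.

Option 1: {Calder, Joliet, York, Vance, Tring}: P→Joliet 5·13=65, Q→Joliet 2·20=40, R→Tring 6·7=42, S→Tring 2·9=18, T→Calder 3·7=21, U→Joliet 5·13=65, V→York 2·19=38. Service 289; fixed 670; total 959.
Option 2: {Calder, York}: P→Calder 10·13=130, Q→Calder 14·20=280, R→Calder 9·7=63, S→Calder 5·9=45, T→Calder 3·7=21, U→Calder 7·13=91, V→York 2·19=38. Service 668; fixed 223; total 891.
Difference: |959 − 891| = 68.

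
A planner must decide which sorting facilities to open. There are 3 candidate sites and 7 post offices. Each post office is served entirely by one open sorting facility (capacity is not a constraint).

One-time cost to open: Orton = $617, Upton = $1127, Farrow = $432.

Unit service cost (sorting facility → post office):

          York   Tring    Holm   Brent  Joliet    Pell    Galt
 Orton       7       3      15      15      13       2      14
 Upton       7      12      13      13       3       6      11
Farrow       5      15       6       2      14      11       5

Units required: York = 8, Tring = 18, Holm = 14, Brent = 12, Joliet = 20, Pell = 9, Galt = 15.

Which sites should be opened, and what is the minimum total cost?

For any fixed open set, each post office goes to its cheapest open site; total = fixed + service.
{Farrow}: York→Farrow 5·8=40, Tring→Farrow 15·18=270, Holm→Farrow 6·14=84, Brent→Farrow 2·12=24, Joliet→Farrow 14·20=280, Pell→Farrow 11·9=99, Galt→Farrow 5·15=75. Service 872; fixed 432; total 1304.
{Orton, Farrow}: York→Farrow 5·8=40, Tring→Orton 3·18=54, Holm→Farrow 6·14=84, Brent→Farrow 2·12=24, Joliet→Orton 13·20=260, Pell→Orton 2·9=18, Galt→Farrow 5·15=75. Service 555; fixed 1049; total 1604.
{Orton}: York→Orton 7·8=56, Tring→Orton 3·18=54, Holm→Orton 15·14=210, Brent→Orton 15·12=180, Joliet→Orton 13·20=260, Pell→Orton 2·9=18, Galt→Orton 14·15=210. Service 988; fixed 617; total 1605.
{Orton, Upton, Farrow}: York→Farrow 5·8=40, Tring→Orton 3·18=54, Holm→Farrow 6·14=84, Brent→Farrow 2·12=24, Joliet→Upton 3·20=60, Pell→Orton 2·9=18, Galt→Farrow 5·15=75. Service 355; fixed 2176; total 2531.
No other subset beats 1304.

Open Farrow only; minimum total cost 1304.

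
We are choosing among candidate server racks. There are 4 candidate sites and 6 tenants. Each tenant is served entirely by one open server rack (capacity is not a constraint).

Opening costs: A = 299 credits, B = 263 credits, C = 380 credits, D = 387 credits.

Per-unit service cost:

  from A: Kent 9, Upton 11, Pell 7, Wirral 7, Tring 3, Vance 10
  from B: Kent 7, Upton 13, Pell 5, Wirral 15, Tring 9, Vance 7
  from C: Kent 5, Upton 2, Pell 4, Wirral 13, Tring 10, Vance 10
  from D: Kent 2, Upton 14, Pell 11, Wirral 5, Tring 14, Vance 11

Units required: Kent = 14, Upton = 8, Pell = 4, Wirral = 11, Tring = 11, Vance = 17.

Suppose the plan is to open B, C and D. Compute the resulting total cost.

Each tenant is assigned to its cheapest site among the open ones.
{B, C, D}: Kent→D 2·14=28, Upton→C 2·8=16, Pell→C 4·4=16, Wirral→D 5·11=55, Tring→B 9·11=99, Vance→B 7·17=119. Service 333; fixed 1030; total 1363.

Total cost: 1363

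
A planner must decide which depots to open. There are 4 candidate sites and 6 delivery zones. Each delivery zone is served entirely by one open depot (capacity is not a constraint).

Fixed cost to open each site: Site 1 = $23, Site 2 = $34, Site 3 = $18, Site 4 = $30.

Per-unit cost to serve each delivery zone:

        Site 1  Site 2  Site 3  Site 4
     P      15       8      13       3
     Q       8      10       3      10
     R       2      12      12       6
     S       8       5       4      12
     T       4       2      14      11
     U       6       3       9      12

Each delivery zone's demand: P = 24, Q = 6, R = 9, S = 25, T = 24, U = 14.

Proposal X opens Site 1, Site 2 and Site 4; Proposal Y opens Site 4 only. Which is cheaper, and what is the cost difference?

Proposal X: {Site 1, Site 2, Site 4}: P→Site 4 3·24=72, Q→Site 1 8·6=48, R→Site 1 2·9=18, S→Site 2 5·25=125, T→Site 2 2·24=48, U→Site 2 3·14=42. Service 353; fixed 87; total 440.
Proposal Y: {Site 4}: P→Site 4 3·24=72, Q→Site 4 10·6=60, R→Site 4 6·9=54, S→Site 4 12·25=300, T→Site 4 11·24=264, U→Site 4 12·14=168. Service 918; fixed 30; total 948.
Difference: |440 − 948| = 508.

Proposal X is cheaper by 508.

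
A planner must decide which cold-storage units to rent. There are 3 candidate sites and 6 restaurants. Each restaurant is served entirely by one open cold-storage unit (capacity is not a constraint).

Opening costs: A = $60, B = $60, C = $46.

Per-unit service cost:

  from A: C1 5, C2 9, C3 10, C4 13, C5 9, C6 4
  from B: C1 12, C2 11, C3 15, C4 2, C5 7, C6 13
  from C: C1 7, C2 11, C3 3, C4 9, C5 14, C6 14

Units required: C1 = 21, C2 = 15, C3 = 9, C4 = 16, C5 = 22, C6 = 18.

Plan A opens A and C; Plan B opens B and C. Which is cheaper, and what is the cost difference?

Plan A is cheaper by 78.

Plan A: {A, C}: C1→A 5·21=105, C2→A 9·15=135, C3→C 3·9=27, C4→C 9·16=144, C5→A 9·22=198, C6→A 4·18=72. Service 681; fixed 106; total 787.
Plan B: {B, C}: C1→C 7·21=147, C2→B 11·15=165, C3→C 3·9=27, C4→B 2·16=32, C5→B 7·22=154, C6→B 13·18=234. Service 759; fixed 106; total 865.
Difference: |787 − 865| = 78.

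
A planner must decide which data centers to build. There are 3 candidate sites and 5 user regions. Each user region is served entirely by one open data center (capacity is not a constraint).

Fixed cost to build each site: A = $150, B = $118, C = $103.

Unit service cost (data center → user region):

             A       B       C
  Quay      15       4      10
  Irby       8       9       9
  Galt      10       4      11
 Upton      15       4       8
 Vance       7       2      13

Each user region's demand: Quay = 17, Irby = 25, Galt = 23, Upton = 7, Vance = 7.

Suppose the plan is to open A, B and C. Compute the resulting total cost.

Each user region is assigned to its cheapest site among the open ones.
{A, B, C}: Quay→B 4·17=68, Irby→A 8·25=200, Galt→B 4·23=92, Upton→B 4·7=28, Vance→B 2·7=14. Service 402; fixed 371; total 773.

Total cost: 773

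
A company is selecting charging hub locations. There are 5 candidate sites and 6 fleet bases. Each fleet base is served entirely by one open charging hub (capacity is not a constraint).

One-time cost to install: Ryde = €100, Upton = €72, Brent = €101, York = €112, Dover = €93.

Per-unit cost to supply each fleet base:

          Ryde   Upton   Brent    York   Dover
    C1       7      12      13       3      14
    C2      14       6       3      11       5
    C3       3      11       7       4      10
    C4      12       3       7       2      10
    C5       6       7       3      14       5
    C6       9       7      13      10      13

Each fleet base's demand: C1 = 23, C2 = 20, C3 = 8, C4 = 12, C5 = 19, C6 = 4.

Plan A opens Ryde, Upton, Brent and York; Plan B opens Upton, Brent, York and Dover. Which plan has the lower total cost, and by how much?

Plan A is cheaper by 1.

Plan A: {Ryde, Upton, Brent, York}: C1→York 3·23=69, C2→Brent 3·20=60, C3→Ryde 3·8=24, C4→York 2·12=24, C5→Brent 3·19=57, C6→Upton 7·4=28. Service 262; fixed 385; total 647.
Plan B: {Upton, Brent, York, Dover}: C1→York 3·23=69, C2→Brent 3·20=60, C3→York 4·8=32, C4→York 2·12=24, C5→Brent 3·19=57, C6→Upton 7·4=28. Service 270; fixed 378; total 648.
Difference: |647 − 648| = 1.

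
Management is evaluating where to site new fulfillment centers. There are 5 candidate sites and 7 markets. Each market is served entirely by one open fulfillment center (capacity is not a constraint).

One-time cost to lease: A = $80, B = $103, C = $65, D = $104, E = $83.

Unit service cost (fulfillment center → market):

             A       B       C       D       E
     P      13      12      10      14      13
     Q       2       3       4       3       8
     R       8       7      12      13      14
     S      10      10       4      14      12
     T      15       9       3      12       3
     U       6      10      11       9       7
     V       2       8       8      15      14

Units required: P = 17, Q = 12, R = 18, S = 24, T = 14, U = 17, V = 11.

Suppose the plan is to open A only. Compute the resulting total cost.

Total cost: 1043

Each market is assigned to its cheapest site among the open ones.
{A}: P→A 13·17=221, Q→A 2·12=24, R→A 8·18=144, S→A 10·24=240, T→A 15·14=210, U→A 6·17=102, V→A 2·11=22. Service 963; fixed 80; total 1043.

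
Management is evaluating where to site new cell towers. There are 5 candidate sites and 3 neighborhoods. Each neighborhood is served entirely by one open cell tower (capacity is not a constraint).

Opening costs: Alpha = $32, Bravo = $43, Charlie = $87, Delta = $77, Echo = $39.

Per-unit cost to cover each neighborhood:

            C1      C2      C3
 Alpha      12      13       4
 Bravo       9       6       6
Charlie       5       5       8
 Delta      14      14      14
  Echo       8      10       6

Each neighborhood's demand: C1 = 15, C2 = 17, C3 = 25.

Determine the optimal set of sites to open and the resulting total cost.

Open Alpha and Charlie; minimum total cost 379.

For any fixed open set, each neighborhood goes to its cheapest open site; total = fixed + service.
{Alpha, Charlie}: C1→Charlie 5·15=75, C2→Charlie 5·17=85, C3→Alpha 4·25=100. Service 260; fixed 119; total 379.
{Alpha, Bravo}: service 337 + fixed 75 = 412
{Alpha, Charlie, Echo}: service 260 + fixed 158 = 418
{Alpha, Bravo, Charlie, Delta, Echo}: service 260 + fixed 278 = 538
No other subset beats 379.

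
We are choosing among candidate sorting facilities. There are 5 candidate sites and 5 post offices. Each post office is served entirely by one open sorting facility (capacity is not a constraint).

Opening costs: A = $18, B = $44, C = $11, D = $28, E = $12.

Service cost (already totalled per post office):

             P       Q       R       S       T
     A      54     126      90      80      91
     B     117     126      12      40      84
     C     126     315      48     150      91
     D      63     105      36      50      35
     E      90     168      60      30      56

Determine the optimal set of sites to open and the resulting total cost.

Open D and E; minimum total cost 309.

For any fixed open set, each post office goes to its cheapest open site; total = fixed + service.
{D, E}: P→D 63, Q→D 105, R→D 36, S→E 30, T→D 35. Service 269; fixed 40; total 309.
{D}: service 289 + fixed 28 = 317
{A, D, E}: service 260 + fixed 58 = 318
{A, B, C, D, E}: P→A 54, Q→D 105, R→B 12, S→E 30, T→D 35. Service 236; fixed 113; total 349.
No other subset beats 309.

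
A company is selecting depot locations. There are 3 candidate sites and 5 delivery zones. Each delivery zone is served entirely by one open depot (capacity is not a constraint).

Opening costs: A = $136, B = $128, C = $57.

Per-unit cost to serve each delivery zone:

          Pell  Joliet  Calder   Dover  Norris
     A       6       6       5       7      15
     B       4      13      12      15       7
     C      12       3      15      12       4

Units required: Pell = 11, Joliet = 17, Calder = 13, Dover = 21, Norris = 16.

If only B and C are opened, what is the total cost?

Each delivery zone is assigned to its cheapest site among the open ones.
{B, C}: Pell→B 4·11=44, Joliet→C 3·17=51, Calder→B 12·13=156, Dover→C 12·21=252, Norris→C 4·16=64. Service 567; fixed 185; total 752.

Total cost: 752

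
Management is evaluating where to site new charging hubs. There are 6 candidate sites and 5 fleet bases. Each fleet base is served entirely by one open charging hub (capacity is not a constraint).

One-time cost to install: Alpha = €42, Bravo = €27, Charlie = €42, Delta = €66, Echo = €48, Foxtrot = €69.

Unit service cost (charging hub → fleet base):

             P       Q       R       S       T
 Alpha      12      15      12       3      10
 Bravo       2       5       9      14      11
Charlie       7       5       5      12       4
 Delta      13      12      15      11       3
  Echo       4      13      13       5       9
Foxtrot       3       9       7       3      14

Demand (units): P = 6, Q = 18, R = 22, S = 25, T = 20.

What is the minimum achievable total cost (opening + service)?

For any fixed open set, each fleet base goes to its cheapest open site; total = fixed + service.
{Alpha, Bravo, Charlie}: P→Bravo 2·6=12, Q→Bravo 5·18=90, R→Charlie 5·22=110, S→Alpha 3·25=75, T→Charlie 4·20=80. Service 367; fixed 111; total 478.
{Alpha, Charlie}: P→Charlie 7·6=42, Q→Charlie 5·18=90, R→Charlie 5·22=110, S→Alpha 3·25=75, T→Charlie 4·20=80. Service 397; fixed 84; total 481.
{Charlie, Foxtrot}: P→Foxtrot 3·6=18, Q→Charlie 5·18=90, R→Charlie 5·22=110, S→Foxtrot 3·25=75, T→Charlie 4·20=80. Service 373; fixed 111; total 484.
{Alpha, Bravo, Charlie, Delta, Echo, Foxtrot}: P→Bravo 2·6=12, Q→Bravo 5·18=90, R→Charlie 5·22=110, S→Alpha 3·25=75, T→Delta 3·20=60. Service 347; fixed 294; total 641.
No other subset beats 478.

Minimum total cost: 478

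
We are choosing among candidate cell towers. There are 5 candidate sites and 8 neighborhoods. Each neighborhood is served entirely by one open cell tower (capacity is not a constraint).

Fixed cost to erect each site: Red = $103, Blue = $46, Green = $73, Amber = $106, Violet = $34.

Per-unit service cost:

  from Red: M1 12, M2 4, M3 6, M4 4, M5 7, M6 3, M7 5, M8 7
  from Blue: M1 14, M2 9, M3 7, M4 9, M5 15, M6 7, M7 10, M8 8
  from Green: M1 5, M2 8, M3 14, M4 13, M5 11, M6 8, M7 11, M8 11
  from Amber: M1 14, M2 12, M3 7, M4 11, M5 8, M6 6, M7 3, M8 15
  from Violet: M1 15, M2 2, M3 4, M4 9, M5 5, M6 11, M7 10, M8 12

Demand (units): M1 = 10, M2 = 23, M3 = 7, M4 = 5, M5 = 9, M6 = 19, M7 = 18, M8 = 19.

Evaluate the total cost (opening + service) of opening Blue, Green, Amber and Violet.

Each neighborhood is assigned to its cheapest site among the open ones.
{Blue, Green, Amber, Violet}: M1→Green 5·10=50, M2→Violet 2·23=46, M3→Violet 4·7=28, M4→Blue 9·5=45, M5→Violet 5·9=45, M6→Amber 6·19=114, M7→Amber 3·18=54, M8→Blue 8·19=152. Service 534; fixed 259; total 793.

Total cost: 793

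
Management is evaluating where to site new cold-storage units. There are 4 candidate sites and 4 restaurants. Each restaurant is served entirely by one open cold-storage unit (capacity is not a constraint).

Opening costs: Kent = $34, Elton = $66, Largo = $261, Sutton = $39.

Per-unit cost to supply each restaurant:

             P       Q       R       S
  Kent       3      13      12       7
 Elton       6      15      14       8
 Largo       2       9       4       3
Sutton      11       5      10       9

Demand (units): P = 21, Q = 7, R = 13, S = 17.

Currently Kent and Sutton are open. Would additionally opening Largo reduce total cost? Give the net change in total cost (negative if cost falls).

No — net change +94 (cost rises by 94).

Current service cost with {Kent, Sutton}: 347.
Adding Largo: each restaurant re-picks its cheapest; new service cost 180, saving 167.
Extra fixed cost: 261. Net change = 261 − 167 = 94.
(Totals: 420 → 514.)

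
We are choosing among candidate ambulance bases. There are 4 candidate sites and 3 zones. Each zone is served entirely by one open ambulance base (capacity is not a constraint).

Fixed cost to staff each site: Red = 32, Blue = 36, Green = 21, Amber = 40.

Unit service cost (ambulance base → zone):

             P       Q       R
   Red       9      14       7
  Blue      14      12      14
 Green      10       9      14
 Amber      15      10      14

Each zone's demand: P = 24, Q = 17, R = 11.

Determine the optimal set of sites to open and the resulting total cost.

Open Red and Green; minimum total cost 499.

For any fixed open set, each zone goes to its cheapest open site; total = fixed + service.
{Red, Green}: P→Red 9·24=216, Q→Green 9·17=153, R→Red 7·11=77. Service 446; fixed 53; total 499.
{Red, Blue, Green}: service 446 + fixed 89 = 535
{Red, Amber}: service 463 + fixed 72 = 535
{Red, Blue, Green, Amber}: service 446 + fixed 129 = 575
No other subset beats 499.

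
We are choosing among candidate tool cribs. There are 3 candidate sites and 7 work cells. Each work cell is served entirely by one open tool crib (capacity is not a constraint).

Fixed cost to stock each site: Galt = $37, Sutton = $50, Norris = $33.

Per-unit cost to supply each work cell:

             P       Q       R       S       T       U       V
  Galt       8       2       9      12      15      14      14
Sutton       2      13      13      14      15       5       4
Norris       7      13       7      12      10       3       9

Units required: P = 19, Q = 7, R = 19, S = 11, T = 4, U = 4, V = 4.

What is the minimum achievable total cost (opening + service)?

For any fixed open set, each work cell goes to its cheapest open site; total = fixed + service.
{Galt, Sutton, Norris}: P→Sutton 2·19=38, Q→Galt 2·7=14, R→Norris 7·19=133, S→Galt 12·11=132, T→Norris 10·4=40, U→Norris 3·4=12, V→Sutton 4·4=16. Service 385; fixed 120; total 505.
{Galt, Sutton}: service 451 + fixed 87 = 538
{Sutton, Norris}: service 462 + fixed 83 = 545
{Norris}: service 577 + fixed 33 = 610
(All 7 nonempty subsets were checked; Galt, Sutton and Norris is lowest.)

Minimum total cost: 505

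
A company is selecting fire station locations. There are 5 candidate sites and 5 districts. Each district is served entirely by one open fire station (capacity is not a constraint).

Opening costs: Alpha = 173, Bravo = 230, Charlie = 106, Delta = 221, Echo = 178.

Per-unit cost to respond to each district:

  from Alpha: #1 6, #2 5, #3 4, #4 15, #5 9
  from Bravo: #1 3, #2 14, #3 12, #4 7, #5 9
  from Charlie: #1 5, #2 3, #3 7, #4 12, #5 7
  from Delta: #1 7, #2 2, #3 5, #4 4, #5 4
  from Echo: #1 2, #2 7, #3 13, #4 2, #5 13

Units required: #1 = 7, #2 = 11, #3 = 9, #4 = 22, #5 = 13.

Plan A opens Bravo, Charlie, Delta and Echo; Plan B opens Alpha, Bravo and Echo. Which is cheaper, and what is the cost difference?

Plan A: {Bravo, Charlie, Delta, Echo}: #1→Echo 2·7=14, #2→Delta 2·11=22, #3→Delta 5·9=45, #4→Echo 2·22=44, #5→Delta 4·13=52. Service 177; fixed 735; total 912.
Plan B: {Alpha, Bravo, Echo}: #1→Echo 2·7=14, #2→Alpha 5·11=55, #3→Alpha 4·9=36, #4→Echo 2·22=44, #5→Alpha 9·13=117. Service 266; fixed 581; total 847.
Difference: |912 − 847| = 65.

Plan B is cheaper by 65.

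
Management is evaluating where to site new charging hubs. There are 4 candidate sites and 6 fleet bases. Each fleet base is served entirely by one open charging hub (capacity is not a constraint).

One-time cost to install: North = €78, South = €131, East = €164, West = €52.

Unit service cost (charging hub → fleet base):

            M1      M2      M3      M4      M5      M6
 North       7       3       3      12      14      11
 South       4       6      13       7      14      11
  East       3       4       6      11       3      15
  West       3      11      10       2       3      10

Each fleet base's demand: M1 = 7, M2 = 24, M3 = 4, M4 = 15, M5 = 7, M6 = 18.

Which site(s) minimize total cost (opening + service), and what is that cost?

For any fixed open set, each fleet base goes to its cheapest open site; total = fixed + service.
{North, West}: M1→West 3·7=21, M2→North 3·24=72, M3→North 3·4=12, M4→West 2·15=30, M5→West 3·7=21, M6→West 10·18=180. Service 336; fixed 130; total 466.
{East, West}: service 372 + fixed 216 = 588
{North, South, West}: service 336 + fixed 261 = 597
{North, South, East, West}: service 336 + fixed 425 = 761
(All 15 nonempty subsets were checked; North and West is lowest.)

Open North and West; minimum total cost 466.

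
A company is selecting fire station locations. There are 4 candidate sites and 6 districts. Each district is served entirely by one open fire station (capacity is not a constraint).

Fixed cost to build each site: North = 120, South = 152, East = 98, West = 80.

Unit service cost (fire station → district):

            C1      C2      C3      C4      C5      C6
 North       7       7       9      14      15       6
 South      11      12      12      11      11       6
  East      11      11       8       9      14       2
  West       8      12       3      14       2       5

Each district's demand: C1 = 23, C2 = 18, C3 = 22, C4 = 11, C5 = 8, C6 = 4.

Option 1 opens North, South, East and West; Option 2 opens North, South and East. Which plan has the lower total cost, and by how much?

Option 1 is cheaper by 102.

Option 1: {North, South, East, West}: C1→North 7·23=161, C2→North 7·18=126, C3→West 3·22=66, C4→East 9·11=99, C5→West 2·8=16, C6→East 2·4=8. Service 476; fixed 450; total 926.
Option 2: {North, South, East}: C1→North 7·23=161, C2→North 7·18=126, C3→East 8·22=176, C4→East 9·11=99, C5→South 11·8=88, C6→East 2·4=8. Service 658; fixed 370; total 1028.
Difference: |926 − 1028| = 102.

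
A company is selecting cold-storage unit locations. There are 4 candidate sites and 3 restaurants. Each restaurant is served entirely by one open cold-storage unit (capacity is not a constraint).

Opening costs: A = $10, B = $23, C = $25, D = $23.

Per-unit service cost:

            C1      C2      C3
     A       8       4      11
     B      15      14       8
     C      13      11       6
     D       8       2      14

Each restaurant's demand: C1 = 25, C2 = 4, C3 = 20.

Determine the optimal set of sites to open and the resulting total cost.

Open A and C; minimum total cost 371.

For any fixed open set, each restaurant goes to its cheapest open site; total = fixed + service.
{A, C}: C1→A 8·25=200, C2→A 4·4=16, C3→C 6·20=120. Service 336; fixed 35; total 371.
{C, D}: C1→D 8·25=200, C2→D 2·4=8, C3→C 6·20=120. Service 328; fixed 48; total 376.
{A, C, D}: service 328 + fixed 58 = 386
{A, B, C, D}: service 328 + fixed 81 = 409
(All 15 nonempty subsets were checked; A and C is lowest.)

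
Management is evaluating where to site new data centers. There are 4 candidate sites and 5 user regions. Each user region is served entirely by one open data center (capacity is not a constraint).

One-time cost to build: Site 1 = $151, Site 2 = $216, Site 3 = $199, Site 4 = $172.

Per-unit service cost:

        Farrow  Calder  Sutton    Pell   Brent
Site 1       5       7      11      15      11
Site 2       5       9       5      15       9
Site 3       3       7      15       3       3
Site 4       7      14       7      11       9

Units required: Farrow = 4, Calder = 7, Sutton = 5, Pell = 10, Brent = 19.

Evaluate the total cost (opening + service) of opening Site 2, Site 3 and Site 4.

Total cost: 760

Each user region is assigned to its cheapest site among the open ones.
{Site 2, Site 3, Site 4}: Farrow→Site 3 3·4=12, Calder→Site 3 7·7=49, Sutton→Site 2 5·5=25, Pell→Site 3 3·10=30, Brent→Site 3 3·19=57. Service 173; fixed 587; total 760.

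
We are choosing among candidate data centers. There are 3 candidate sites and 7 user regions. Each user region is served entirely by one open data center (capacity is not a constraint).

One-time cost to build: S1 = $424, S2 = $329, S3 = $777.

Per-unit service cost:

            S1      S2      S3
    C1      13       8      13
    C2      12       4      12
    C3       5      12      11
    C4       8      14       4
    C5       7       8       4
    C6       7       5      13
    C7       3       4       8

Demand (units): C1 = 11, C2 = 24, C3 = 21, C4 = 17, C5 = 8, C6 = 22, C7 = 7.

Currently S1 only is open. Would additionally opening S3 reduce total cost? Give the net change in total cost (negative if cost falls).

Current service cost with {S1}: 903.
Adding S3: each user region re-picks its cheapest; new service cost 811, saving 92.
Extra fixed cost: 777. Net change = 777 − 92 = 685.
(Totals: 1327 → 2012.)

No — net change +685 (cost rises by 685).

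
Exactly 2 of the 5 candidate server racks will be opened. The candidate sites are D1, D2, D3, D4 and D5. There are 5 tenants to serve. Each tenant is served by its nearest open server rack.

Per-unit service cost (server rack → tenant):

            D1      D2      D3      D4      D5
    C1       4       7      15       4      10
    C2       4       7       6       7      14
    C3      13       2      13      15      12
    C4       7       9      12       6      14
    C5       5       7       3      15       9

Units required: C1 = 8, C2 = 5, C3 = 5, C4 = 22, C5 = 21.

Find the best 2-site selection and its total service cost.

With exactly 2 open, each tenant uses its cheapest among the chosen.
{D1, D2}: C1→D1 4·8=32, C2→D1 4·5=20, C3→D2 2·5=10, C4→D1 7·22=154, C5→D1 5·21=105. Service cost 321.
{D3, D4}: service cost 322
{D1, D3}: service cost 334
Among all 10 size-2 choices, {D1, D2} is lowest.

Choose D1 and D2; total service cost 321.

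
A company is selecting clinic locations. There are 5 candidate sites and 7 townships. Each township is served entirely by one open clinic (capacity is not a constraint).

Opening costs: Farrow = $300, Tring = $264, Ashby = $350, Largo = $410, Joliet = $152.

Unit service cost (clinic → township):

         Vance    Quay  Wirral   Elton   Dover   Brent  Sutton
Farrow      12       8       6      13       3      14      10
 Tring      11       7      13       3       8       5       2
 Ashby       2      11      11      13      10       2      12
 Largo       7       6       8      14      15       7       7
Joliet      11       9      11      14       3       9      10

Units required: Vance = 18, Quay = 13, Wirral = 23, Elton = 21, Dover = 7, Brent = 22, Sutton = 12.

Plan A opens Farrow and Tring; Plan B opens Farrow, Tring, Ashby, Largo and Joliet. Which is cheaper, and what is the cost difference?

Plan A is cheaper by 671.

Plan A: {Farrow, Tring}: Vance→Tring 11·18=198, Quay→Tring 7·13=91, Wirral→Farrow 6·23=138, Elton→Tring 3·21=63, Dover→Farrow 3·7=21, Brent→Tring 5·22=110, Sutton→Tring 2·12=24. Service 645; fixed 564; total 1209.
Plan B: {Farrow, Tring, Ashby, Largo, Joliet}: Vance→Ashby 2·18=36, Quay→Largo 6·13=78, Wirral→Farrow 6·23=138, Elton→Tring 3·21=63, Dover→Farrow 3·7=21, Brent→Ashby 2·22=44, Sutton→Tring 2·12=24. Service 404; fixed 1476; total 1880.
Difference: |1209 − 1880| = 671.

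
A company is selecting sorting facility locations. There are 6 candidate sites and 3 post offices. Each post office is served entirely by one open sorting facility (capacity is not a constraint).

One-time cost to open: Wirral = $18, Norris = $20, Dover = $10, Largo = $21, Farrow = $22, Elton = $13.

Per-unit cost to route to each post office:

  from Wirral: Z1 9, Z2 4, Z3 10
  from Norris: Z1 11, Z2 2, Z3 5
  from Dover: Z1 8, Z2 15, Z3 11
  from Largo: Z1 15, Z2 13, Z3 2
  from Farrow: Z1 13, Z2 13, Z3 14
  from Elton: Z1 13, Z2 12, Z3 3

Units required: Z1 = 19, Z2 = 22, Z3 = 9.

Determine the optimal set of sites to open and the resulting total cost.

For any fixed open set, each post office goes to its cheapest open site; total = fixed + service.
{Norris, Dover, Largo}: Z1→Dover 8·19=152, Z2→Norris 2·22=44, Z3→Largo 2·9=18. Service 214; fixed 51; total 265.
{Norris, Dover, Elton}: Z1→Dover 8·19=152, Z2→Norris 2·22=44, Z3→Elton 3·9=27. Service 223; fixed 43; total 266.
{Norris, Dover}: Z1→Dover 8·19=152, Z2→Norris 2·22=44, Z3→Norris 5·9=45. Service 241; fixed 30; total 271.
{Wirral, Norris, Dover, Largo, Farrow, Elton}: Z1→Dover 8·19=152, Z2→Norris 2·22=44, Z3→Largo 2·9=18. Service 214; fixed 104; total 318.
No other subset beats 265.

Open Norris, Dover and Largo; minimum total cost 265.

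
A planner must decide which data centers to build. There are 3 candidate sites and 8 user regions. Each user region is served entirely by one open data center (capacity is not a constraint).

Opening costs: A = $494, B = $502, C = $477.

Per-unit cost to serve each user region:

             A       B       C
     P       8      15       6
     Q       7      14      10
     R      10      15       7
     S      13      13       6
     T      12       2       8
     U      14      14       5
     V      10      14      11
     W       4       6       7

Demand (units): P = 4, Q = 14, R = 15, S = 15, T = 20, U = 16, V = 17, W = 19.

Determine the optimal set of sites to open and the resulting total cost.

For any fixed open set, each user region goes to its cheapest open site; total = fixed + service.
{C}: P→C 6·4=24, Q→C 10·14=140, R→C 7·15=105, S→C 6·15=90, T→C 8·20=160, U→C 5·16=80, V→C 11·17=187, W→C 7·19=133. Service 919; fixed 477; total 1396.
{A}: P→A 8·4=32, Q→A 7·14=98, R→A 10·15=150, S→A 13·15=195, T→A 12·20=240, U→A 14·16=224, V→A 10·17=170, W→A 4·19=76. Service 1185; fixed 494; total 1679.
{B, C}: service 780 + fixed 979 = 1759
{A, B, C}: P→C 6·4=24, Q→A 7·14=98, R→C 7·15=105, S→C 6·15=90, T→B 2·20=40, U→C 5·16=80, V→A 10·17=170, W→A 4·19=76. Service 683; fixed 1473; total 2156.
(All 7 nonempty subsets were checked; C only is lowest.)

Open C only; minimum total cost 1396.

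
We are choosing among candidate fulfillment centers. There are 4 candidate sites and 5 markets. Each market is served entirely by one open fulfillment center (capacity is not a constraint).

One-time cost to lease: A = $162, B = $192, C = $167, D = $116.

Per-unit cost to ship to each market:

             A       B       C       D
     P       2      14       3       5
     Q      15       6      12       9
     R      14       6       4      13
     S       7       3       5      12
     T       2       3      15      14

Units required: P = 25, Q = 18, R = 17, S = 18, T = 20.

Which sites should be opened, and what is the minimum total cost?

Open A and B; minimum total cost 708.

For any fixed open set, each market goes to its cheapest open site; total = fixed + service.
{A, B}: P→A 2·25=50, Q→B 6·18=108, R→B 6·17=102, S→B 3·18=54, T→A 2·20=40. Service 354; fixed 354; total 708.
{B, C}: service 365 + fixed 359 = 724
{B, D}: P→D 5·25=125, Q→B 6·18=108, R→B 6·17=102, S→B 3·18=54, T→B 3·20=60. Service 449; fixed 308; total 757.
{A, B, C, D}: service 320 + fixed 637 = 957
(All 15 nonempty subsets were checked; A and B is lowest.)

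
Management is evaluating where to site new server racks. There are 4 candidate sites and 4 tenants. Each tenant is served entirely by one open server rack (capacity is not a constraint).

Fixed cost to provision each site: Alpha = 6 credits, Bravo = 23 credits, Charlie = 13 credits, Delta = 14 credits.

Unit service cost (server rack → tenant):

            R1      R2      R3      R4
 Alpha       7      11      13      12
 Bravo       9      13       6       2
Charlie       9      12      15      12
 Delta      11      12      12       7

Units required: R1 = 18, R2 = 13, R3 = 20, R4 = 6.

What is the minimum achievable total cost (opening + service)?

Minimum total cost: 430

For any fixed open set, each tenant goes to its cheapest open site; total = fixed + service.
{Alpha, Bravo}: R1→Alpha 7·18=126, R2→Alpha 11·13=143, R3→Bravo 6·20=120, R4→Bravo 2·6=12. Service 401; fixed 29; total 430.
{Alpha, Bravo, Charlie}: R1→Alpha 7·18=126, R2→Alpha 11·13=143, R3→Bravo 6·20=120, R4→Bravo 2·6=12. Service 401; fixed 42; total 443.
{Alpha, Bravo, Delta}: service 401 + fixed 43 = 444
{Alpha, Bravo, Charlie, Delta}: service 401 + fixed 56 = 457
No other subset beats 430.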